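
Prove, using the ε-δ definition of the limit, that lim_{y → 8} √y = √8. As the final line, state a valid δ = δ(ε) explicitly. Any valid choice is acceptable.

Suppose ε > 0. We want δ > 0 such that 0 < |y − 8| < δ implies |√y − √8| < ε.
Rationalise: √y − √8 = (y − 8)/(√y + √8), so |√y − √8| = |y − 8|/(√y + √8).
Restrict δ ≤ 8 so that |y − 8| < 8 forces y > 0, and then √y + √8 > √8.
Hence |√y − √8| < |y − 8|/√8, which is < ε once |y − 8| < √8·ε.
Take δ = min(8, √8·ε). If 0 < |y − 8| < δ then y > 0 and |√y − √8| < |y − 8|/√8 < ε.

δ = min(8, √8·ε)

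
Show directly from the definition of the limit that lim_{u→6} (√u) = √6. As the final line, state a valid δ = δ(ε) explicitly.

δ = min(6, √6·ε)

Let ε > 0. We want δ > 0 such that 0 < |u − 6| < δ implies |√u − √6| < ε.
Multiplying by the conjugate, |√u − √6| = |u − 6|/(√u + √6).
Restrict δ ≤ 6 so that |u − 6| < 6 forces u > 0, and then √u + √6 > √6.
Hence |√u − √6| < |u − 6|/√6, which is < ε once |u − 6| < √6·ε.
Take δ = min(6, √6·ε). If 0 < |u − 6| < δ then u > 0 and |√u − √6| < |u − 6|/√6 < ε.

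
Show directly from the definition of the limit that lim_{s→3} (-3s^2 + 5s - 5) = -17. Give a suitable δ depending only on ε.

Let ε > 0 be given. We want δ > 0 such that 0 < |s − 3| < δ implies |(-3s^2 + 5s - 5) + 17| < ε.
(-3s^2 + 5s - 5) + 17 = -3s^2 + 5s + 12 = (s − 3)(-3s - 4).
So |(-3s^2 + 5s - 5) + 17| = |s − 3|·|-3s - 4|.
Require δ ≤ 1. Then |s − 3| < 1 gives |s| < 4, and by the triangle inequality |-3s - 4| ≤ 3·4 + 4 = 16.
Hence |(-3s^2 + 5s - 5) + 17| ≤ 16|s − 3| < ε provided |s − 3| < ε/16.
Choosing δ = min(1, ε/16) ensures both conditions, hence |(-3s^2 + 5s - 5) + 17| < ε.

δ = min(1, ε/16)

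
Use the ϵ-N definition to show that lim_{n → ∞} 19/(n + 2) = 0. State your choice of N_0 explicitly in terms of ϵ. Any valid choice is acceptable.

N_0 = 19/ϵ

Suppose ϵ > 0. For n ≥ 1, |19/(n + 2) − 0| = 19/(n + 2) ≤ 19/n.
We need 19/n < ϵ, i.e. n > 19/ϵ.
Take N_0 = 19/ϵ. If n > N_0 then |19/(n + 2)| ≤ 19/n < ϵ.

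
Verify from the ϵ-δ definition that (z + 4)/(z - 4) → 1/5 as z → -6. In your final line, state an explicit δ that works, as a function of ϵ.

Let ϵ > 0. We want δ > 0 with 0 < |z + 6| < δ ⇒ |(z + 4)/(z - 4) − (1/5)| < ϵ.
Combining over a common denominator, (z + 4)/(z - 4) − (1/5) = [(z + 4)·(-10) − (-2)·(z - 4)] / [(-10)·(z - 4)] = -8(z + 6) / ((-10)(z - 4)).
So |(z + 4)/(z - 4) − (1/5)| = 8|z + 6| / (10·|z − 4|).
Restrict δ ≤ 5. Then |z + 6| < 5 gives |z − 4| = |(z + 6) + (-10)| ≥ 10 − 5 = 5.
Hence |(z + 4)/(z - 4) − (1/5)| < 8|z + 6|/(10·5) = (4/25)|z + 6|, which is < ϵ once |z + 6| < (25/4)ϵ.
Take δ = min(5, (25/4)ϵ). Then 0 < |z + 6| < δ forces both bounds, so |(z + 4)/(z - 4) − (1/5)| < ϵ.

δ = min(5, (25/4)ϵ)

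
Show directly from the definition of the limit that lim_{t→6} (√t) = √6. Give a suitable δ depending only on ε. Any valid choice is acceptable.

δ = min(6, √6·ε)

Fix ε > 0. We want δ > 0 such that 0 < |t − 6| < δ implies |√t − √6| < ε.
Rationalise: √t − √6 = (t − 6)/(√t + √6), so |√t − √6| = |t − 6|/(√t + √6).
Restrict δ ≤ 6 so that |t − 6| < 6 forces t > 0, and then √t + √6 > √6.
Hence |√t − √6| < |t − 6|/√6, which is < ε once |t − 6| < √6·ε.
Take δ = min(6, √6·ε). If 0 < |t − 6| < δ then t > 0 and |√t − √6| < |t − 6|/√6 < ε.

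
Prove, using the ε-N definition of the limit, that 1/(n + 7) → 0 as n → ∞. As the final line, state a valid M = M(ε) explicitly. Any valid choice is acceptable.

Suppose ε > 0. For n ≥ 1, |1/(n + 7) − 0| = 1/(n + 7) ≤ 1/n.
We need 1/n < ε, i.e. n > 1/ε.
Take M = 1/ε. If n > M then |1/(n + 7)| ≤ 1/n < ε.

M = 1/ε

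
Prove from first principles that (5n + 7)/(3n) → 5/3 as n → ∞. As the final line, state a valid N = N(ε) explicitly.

Suppose ε > 0. For n ≥ 1, |(5n + 7)/(3n) − (5/3)| = |21|/(3(3n)) = 21/(3(3n)).
Since 3n ≥ 3n for n ≥ 1, this is ≤ 21/(3·3n) = (7/3)/n.
So |(5n + 7)/(3n) − (5/3)| < ε whenever n > (7/3)/ε.
Take N = (7/3)/ε. If n > N then |(5n + 7)/(3n) − (5/3)| ≤ (7/3)/n < ε.

N = (7/3)/ε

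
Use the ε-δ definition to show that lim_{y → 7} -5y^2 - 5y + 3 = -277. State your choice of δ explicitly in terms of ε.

Suppose ε > 0. We want δ > 0 such that 0 < |y − 7| < δ implies |(-5y^2 - 5y + 3) + 277| < ε.
(-5y^2 - 5y + 3) + 277 = -5y^2 - 5y + 280 = (y − 7)(-5y - 40).
So |(-5y^2 - 5y + 3) + 277| = |y − 7|·|-5y - 40|.
Require δ ≤ 2. Then |y − 7| < 2 gives |y| < 9, and by the triangle inequality |-5y - 40| ≤ 5·9 + 40 = 85.
Hence |(-5y^2 - 5y + 3) + 277| ≤ 85|y − 7| < ε provided |y − 7| < ε/85.
Take δ = min(2, ε/85). Then 0 < |y − 7| < δ gives both |y − 7| < 2 and |y − 7| < ε/85, so |(-5y^2 - 5y + 3) + 277| < ε.

δ = min(2, ε/85)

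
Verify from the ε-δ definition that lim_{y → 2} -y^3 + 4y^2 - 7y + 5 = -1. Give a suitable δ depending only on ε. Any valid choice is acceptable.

δ = min(1, ε/18)

Suppose ε > 0. We want δ > 0 such that 0 < |y − 2| < δ implies |(-y^3 + 4y^2 - 7y + 5) + 1| < ε.
(-y^3 + 4y^2 - 7y + 5) + 1 = -y^3 + 4y^2 - 7y + 6 = (y − 2)(-y^2 + 2y - 3).
So |(-y^3 + 4y^2 - 7y + 5) + 1| = |y − 2|·|-y^2 + 2y - 3|.
Require δ ≤ 1. Then |y − 2| < 1 gives |y| < 3, and by the triangle inequality |-y^2 + 2y - 3| ≤ 3^2 + 2·3 + 3 = 18.
Hence |(-y^3 + 4y^2 - 7y + 5) + 1| ≤ 18|y − 2| < ε provided |y − 2| < ε/18.
Choosing δ = min(1, ε/18) ensures both conditions, hence |(-y^3 + 4y^2 - 7y + 5) + 1| < ε.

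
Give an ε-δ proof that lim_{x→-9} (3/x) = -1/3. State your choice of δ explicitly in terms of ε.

Let ε > 0 be given. We seek δ > 0 such that 0 < |x + 9| < δ implies |3/x + 1/3| < ε.
|3/x + 1/3| = 3·|-9 − x|/(9·|x|) = 3|x + 9|/(9|x|).
Restrict δ ≤ 9/2. Then |x + 9| < 9/2 gives |x| > 9/2, so 9|x| > 81/2.
Then |3/x + 1/3| < 3|x + 9|/(81/2), which is < ε when |x + 9| < (27/2)ε.
Take δ = min(9/2, (27/2)ε). Then 0 < |x + 9| < δ gives both |x + 9| < 9/2 and |x + 9| < (27/2)ε, so |3/x + 1/3| < ε.

δ = min(9/2, (27/2)ε)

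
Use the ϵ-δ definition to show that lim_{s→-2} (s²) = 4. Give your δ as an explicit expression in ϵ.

δ = min(2, ϵ/6)

Suppose ϵ > 0. We seek δ > 0 with 0 < |s + 2| < δ ⇒ |s² − 4| < ϵ.
Factor: s² − 4 = (s + 2)(s - 2), so |s² − 4| = |s + 2|·|s - 2|.
Impose δ ≤ 2 so that |s| < 4; then |s - 2| ≤ 6.
Hence |s² − 4| ≤ 6|s + 2|, which is < ϵ once |s + 2| < ϵ/6.
Take δ = min(2, ϵ/6). If 0 < |s + 2| < δ then both bounds hold and |s² − 4| ≤ 6|s + 2| < 6·(ϵ/6) = ϵ.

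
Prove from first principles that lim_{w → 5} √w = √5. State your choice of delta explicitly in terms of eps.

Let eps > 0 be given. We want delta > 0 such that 0 < |w − 5| < delta implies |√w − √5| < eps.
Multiplying by the conjugate, |√w − √5| = |w − 5|/(√w + √5).
Restrict delta ≤ 5 so that |w − 5| < 5 forces w > 0, and then √w + √5 > √5.
Hence |√w − √5| < |w − 5|/√5, which is < eps once |w − 5| < √5·eps.
Take delta = min(5, √5·eps). If 0 < |w − 5| < delta then w > 0 and |√w − √5| < |w − 5|/√5 < eps.

delta = min(5, √5·eps)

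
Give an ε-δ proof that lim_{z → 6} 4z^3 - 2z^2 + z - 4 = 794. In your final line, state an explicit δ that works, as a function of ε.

Let ε > 0 be given. We want δ > 0 such that 0 < |z − 6| < δ implies |(4z^3 - 2z^2 + z - 4) − 794| < ε.
(4z^3 - 2z^2 + z - 4) − 794 = 4z^3 - 2z^2 + z - 798 = (z − 6)(4z^2 + 22z + 133).
So |(4z^3 - 2z^2 + z - 4) − 794| = |z − 6|·|4z^2 + 22z + 133|.
Require δ ≤ 1. Then |z − 6| < 1 gives |z| < 7, and by the triangle inequality |4z^2 + 22z + 133| ≤ 4·7^2 + 22·7 + 133 = 483.
Hence |(4z^3 - 2z^2 + z - 4) − 794| ≤ 483|z − 6| < ε provided |z − 6| < ε/483.
Choosing δ = min(1, ε/483) ensures both conditions, hence |(4z^3 - 2z^2 + z - 4) − 794| < ε.

δ = min(1, ε/483)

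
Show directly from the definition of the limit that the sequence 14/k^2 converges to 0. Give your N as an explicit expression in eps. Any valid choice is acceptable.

N = (14/eps)^{1/2}

Let eps > 0. For k ≥ 1, |14/k^2 − 0| = 14/k^2.
14/k^2 < eps ⇔ k^2 > 14/eps ⇔ k > (14/eps)^{1/2}.
Take N = (14/eps)^{1/2}. Then k > N implies 14/k^2 < eps.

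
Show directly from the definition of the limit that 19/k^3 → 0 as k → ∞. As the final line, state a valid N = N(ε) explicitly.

N = (19/ε)^{1/3}

Fix ε > 0. For k ≥ 1, |19/k^3 − 0| = 19/k^3.
19/k^3 < ε ⇔ k^3 > 19/ε ⇔ k > (19/ε)^{1/3}.
Take N = (19/ε)^{1/3}. Then k > N implies 19/k^3 < ε.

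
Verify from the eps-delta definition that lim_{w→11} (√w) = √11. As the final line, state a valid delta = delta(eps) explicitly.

delta = min(11, √11·eps)

Fix eps > 0. We want delta > 0 such that 0 < |w − 11| < delta implies |√w − √11| < eps.
Multiplying by the conjugate, |√w − √11| = |w − 11|/(√w + √11).
Restrict delta ≤ 11 so that |w − 11| < 11 forces w > 0, and then √w + √11 > √11.
Hence |√w − √11| < |w − 11|/√11, which is < eps once |w − 11| < √11·eps.
Take delta = min(11, √11·eps). If 0 < |w − 11| < delta then w > 0 and |√w − √11| < |w − 11|/√11 < eps.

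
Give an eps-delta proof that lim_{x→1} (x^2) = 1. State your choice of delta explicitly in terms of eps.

delta = min(1, eps/3)

Let eps > 0 be given. We seek delta > 0 with 0 < |x − 1| < delta ⇒ |x^2 − 1| < eps.
Factor: x^2 − 1 = (x − 1)(x + 1), so |x^2 − 1| = |x − 1|·|x + 1|.
Restrict delta ≤ 1. Then |x − 1| < 1 gives |x| < 2, so by the triangle inequality |x + 1| ≤ 2 + 1 = 3.
Hence |x^2 − 1| ≤ 3|x − 1|, which is < eps once |x − 1| < eps/3.
Take delta = min(1, eps/3). If 0 < |x − 1| < delta then both bounds hold and |x^2 − 1| ≤ 3|x − 1| < 3·(eps/3) = eps.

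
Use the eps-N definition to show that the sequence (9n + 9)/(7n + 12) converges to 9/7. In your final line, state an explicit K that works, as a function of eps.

K = (45/49)/eps

Let eps > 0 be given. For n ≥ 1, |(9n + 9)/(7n + 12) − (9/7)| = |-45|/(7(7n + 12)) = 45/(7(7n + 12)).
Since 7n + 12 ≥ 7n for n ≥ 1, this is ≤ 45/(7·7n) = (45/49)/n.
So |(9n + 9)/(7n + 12) − (9/7)| < eps whenever n > (45/49)/eps.
Take K = (45/49)/eps. If n > K then |(9n + 9)/(7n + 12) − (9/7)| ≤ (45/49)/n < eps.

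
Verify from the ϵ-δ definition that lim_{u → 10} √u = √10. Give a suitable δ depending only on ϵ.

δ = min(10, √10·ϵ)

Let ϵ > 0. We want δ > 0 such that 0 < |u − 10| < δ implies |√u − √10| < ϵ.
Rationalise: √u − √10 = (u − 10)/(√u + √10), so |√u − √10| = |u − 10|/(√u + √10).
Restrict δ ≤ 10 so that |u − 10| < 10 forces u > 0, and then √u + √10 > √10.
Hence |√u − √10| < |u − 10|/√10, which is < ϵ once |u − 10| < √10·ϵ.
Take δ = min(10, √10·ϵ). If 0 < |u − 10| < δ then u > 0 and |√u − √10| < |u − 10|/√10 < ϵ.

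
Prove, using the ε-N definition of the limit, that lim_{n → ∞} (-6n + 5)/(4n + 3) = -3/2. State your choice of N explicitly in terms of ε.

Let ε > 0 be given. For n ≥ 1, |(-6n + 5)/(4n + 3) + 3/2| = |38|/(4(4n + 3)) = 38/(4(4n + 3)).
Since 4n + 3 ≥ 4n for n ≥ 1, this is ≤ 38/(4·4n) = (19/8)/n.
So |(-6n + 5)/(4n + 3) + 3/2| < ε whenever n > (19/8)/ε.
Take N = (19/8)/ε. If n > N then |(-6n + 5)/(4n + 3) + 3/2| ≤ (19/8)/n < ε.

N = (19/8)/ε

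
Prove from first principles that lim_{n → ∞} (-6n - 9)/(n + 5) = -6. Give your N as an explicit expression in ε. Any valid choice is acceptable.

N = 21/ε

Let ε > 0. For n ≥ 1, |(-6n - 9)/(n + 5) + 6| = |21|/((n + 5)) = 21/((n + 5)).
Since n + 5 ≥ n for n ≥ 1, this is ≤ 21/(n) = 21/n.
So |(-6n - 9)/(n + 5) + 6| < ε whenever n > 21/ε.
Take N = 21/ε. If n > N then |(-6n - 9)/(n + 5) + 6| ≤ 21/n < ε.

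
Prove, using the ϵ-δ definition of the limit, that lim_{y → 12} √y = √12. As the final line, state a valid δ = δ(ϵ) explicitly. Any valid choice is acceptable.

Suppose ϵ > 0. We want δ > 0 such that 0 < |y − 12| < δ implies |√y − √12| < ϵ.
Rationalise: √y − √12 = (y − 12)/(√y + √12), so |√y − √12| = |y − 12|/(√y + √12).
Restrict δ ≤ 12 so that |y − 12| < 12 forces y > 0, and then √y + √12 > √12.
Hence |√y − √12| < |y − 12|/√12, which is < ϵ once |y − 12| < √12·ϵ.
Take δ = min(12, √12·ϵ). If 0 < |y − 12| < δ then y > 0 and |√y − √12| < |y − 12|/√12 < ϵ.

δ = min(12, √12·ϵ)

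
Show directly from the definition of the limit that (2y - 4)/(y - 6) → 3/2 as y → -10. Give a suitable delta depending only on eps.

Fix eps > 0. We want delta > 0 with 0 < |y + 10| < delta ⇒ |(2y - 4)/(y - 6) − (3/2)| < eps.
Combining over a common denominator, (2y - 4)/(y - 6) − (3/2) = [(2y - 4)·(-16) − (-24)·(y - 6)] / [(-16)·(y - 6)] = -8(y + 10) / ((-16)(y - 6)).
So |(2y - 4)/(y - 6) − (3/2)| = 8|y + 10| / (16·|y − 6|).
Restrict delta ≤ 8. Then |y + 10| < 8 gives |y − 6| = |(y + 10) + (-16)| ≥ 16 − 8 = 8.
Hence |(2y - 4)/(y - 6) − (3/2)| < 8|y + 10|/(16·8) = (1/16)|y + 10|, which is < eps once |y + 10| < 16eps.
Take delta = min(8, 16eps). Then 0 < |y + 10| < delta forces both bounds, so |(2y - 4)/(y - 6) − (3/2)| < eps.

delta = min(8, 16eps)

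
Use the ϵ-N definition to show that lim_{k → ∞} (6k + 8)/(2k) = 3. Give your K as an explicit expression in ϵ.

K = 4/ϵ

Let ϵ > 0 be given. For k ≥ 1, |(6k + 8)/(2k) − 3| = |16|/(2(2k)) = 16/(2(2k)).
Since 2k ≥ 2k for k ≥ 1, this is ≤ 16/(2·2k) = 4/k.
So |(6k + 8)/(2k) − 3| < ϵ whenever k > 4/ϵ.
Take K = 4/ϵ. If k > K then |(6k + 8)/(2k) − 3| ≤ 4/k < ϵ.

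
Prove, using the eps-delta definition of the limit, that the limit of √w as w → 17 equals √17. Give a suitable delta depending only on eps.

Suppose eps > 0. We want delta > 0 such that 0 < |w − 17| < delta implies |√w − √17| < eps.
Rationalise: √w − √17 = (w − 17)/(√w + √17), so |√w − √17| = |w − 17|/(√w + √17).
Restrict delta ≤ 17 so that |w − 17| < 17 forces w > 0, and then √w + √17 > √17.
Hence |√w − √17| < |w − 17|/√17, which is < eps once |w − 17| < √17·eps.
Take delta = min(17, √17·eps). If 0 < |w − 17| < delta then w > 0 and |√w − √17| < |w − 17|/√17 < eps.

delta = min(17, √17·eps)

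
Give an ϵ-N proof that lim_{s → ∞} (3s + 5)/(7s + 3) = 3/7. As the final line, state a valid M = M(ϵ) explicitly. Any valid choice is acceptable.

M = (26/49)/ϵ

Fix ϵ > 0. We seek M > 0 such that s > M implies |(3s + 5)/(7s + 3) − (3/7)| < ϵ.
(3s + 5)/(7s + 3) − (3/7) = (7(3s + 5) − 3(7s + 3)) / (7(7s + 3)) = 26/(7(7s + 3)).
For s > 0 we have 7s + 3 > 7s, so |(3s + 5)/(7s + 3) − (3/7)| = 26/(7(7s + 3)) < 26/(7·7s) = (26/49)/s.
Thus |(3s + 5)/(7s + 3) − (3/7)| < ϵ whenever s > (26/49)/ϵ.
Take M = (26/49)/ϵ. If s > M then |(3s + 5)/(7s + 3) − (3/7)| < (26/49)/s < ϵ.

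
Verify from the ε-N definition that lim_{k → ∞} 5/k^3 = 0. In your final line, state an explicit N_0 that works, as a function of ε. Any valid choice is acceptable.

Let ε > 0. For k ≥ 1, |5/k^3 − 0| = 5/k^3.
5/k^3 < ε ⇔ k^3 > 5/ε ⇔ k > (5/ε)^{1/3}.
Take N_0 = (5/ε)^{1/3}. Then k > N_0 implies 5/k^3 < ε.

N_0 = (5/ε)^{1/3}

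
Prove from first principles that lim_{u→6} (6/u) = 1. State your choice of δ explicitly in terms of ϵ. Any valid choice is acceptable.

δ = min(3, 3ϵ)

Let ϵ > 0 be given. We seek δ > 0 such that 0 < |u − 6| < δ implies |6/u − 1| < ϵ.
|6/u − 1| = 6·|6 − u|/(6·|u|) = 6|u − 6|/(6|u|).
Require δ ≤ 3 so that |u| > 6 − 3 = 3, hence 6|u| > 18.
Then |6/u − 1| < 6|u − 6|/18, which is < ϵ when |u − 6| < 3ϵ.
Take δ = min(3, 3ϵ). Then 0 < |u − 6| < δ gives both |u − 6| < 3 and |u − 6| < 3ϵ, so |6/u − 1| < ϵ.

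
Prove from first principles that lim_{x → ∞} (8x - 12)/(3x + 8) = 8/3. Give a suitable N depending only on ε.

N = (100/9)/ε

Let ε > 0. We seek N > 0 such that x > N implies |(8x - 12)/(3x + 8) − (8/3)| < ε.
(8x - 12)/(3x + 8) − (8/3) = (3(8x - 12) − 8(3x + 8)) / (3(3x + 8)) = -100/(3(3x + 8)).
For x > 0 we have 3x + 8 > 3x, so |(8x - 12)/(3x + 8) − (8/3)| = 100/(3(3x + 8)) < 100/(3·3x) = (100/9)/x.
Thus |(8x - 12)/(3x + 8) − (8/3)| < ε whenever x > (100/9)/ε.
Take N = (100/9)/ε. If x > N then |(8x - 12)/(3x + 8) − (8/3)| < (100/9)/x < ε.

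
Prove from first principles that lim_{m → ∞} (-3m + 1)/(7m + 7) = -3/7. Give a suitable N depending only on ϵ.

Let ϵ > 0 be given. For m ≥ 1, |(-3m + 1)/(7m + 7) + 3/7| = |28|/(7(7m + 7)) = 28/(7(7m + 7)).
Since 7m + 7 ≥ 7m for m ≥ 1, this is ≤ 28/(7·7m) = (4/7)/m.
So |(-3m + 1)/(7m + 7) + 3/7| < ϵ whenever m > (4/7)/ϵ.
Take N = (4/7)/ϵ. If m > N then |(-3m + 1)/(7m + 7) + 3/7| ≤ (4/7)/m < ϵ.

N = (4/7)/ϵ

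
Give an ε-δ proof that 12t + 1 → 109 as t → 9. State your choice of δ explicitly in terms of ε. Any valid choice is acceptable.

δ = ε/12

Let ε > 0 be given. We need δ > 0 so that 0 < |t − 9| < δ implies |(12t + 1) − 109| < ε.
Since (12t + 1) − 109 = 12(t − 9), we have |(12t + 1) − 109| = 12|t − 9|.
So 12|t − 9| < ε exactly when |t − 9| < ε/12.
Take δ = ε/12. If 0 < |t − 9| < δ then |(12t + 1) − 109| = 12|t − 9| < 12·(ε/12) = ε.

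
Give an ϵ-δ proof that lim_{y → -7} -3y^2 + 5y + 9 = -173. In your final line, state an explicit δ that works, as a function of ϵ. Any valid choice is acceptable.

Suppose ϵ > 0. We want δ > 0 such that 0 < |y + 7| < δ implies |(-3y^2 + 5y + 9) + 173| < ϵ.
(-3y^2 + 5y + 9) + 173 = -3y^2 + 5y + 182 = (y + 7)(-3y + 26).
So |(-3y^2 + 5y + 9) + 173| = |y + 7|·|-3y + 26|.
Assume first that |y + 7| < 1, so |y| < 8. Then |-3y + 26| ≤ 3·8 + 26 = 50.
Hence |(-3y^2 + 5y + 9) + 173| ≤ 50|y + 7| < ϵ provided |y + 7| < ϵ/50.
Choosing δ = min(1, ϵ/50) ensures both conditions, hence |(-3y^2 + 5y + 9) + 173| < ϵ.

δ = min(1, ϵ/50)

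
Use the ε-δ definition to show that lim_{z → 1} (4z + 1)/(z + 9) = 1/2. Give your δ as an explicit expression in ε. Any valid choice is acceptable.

Fix ε > 0. We want δ > 0 with 0 < |z − 1| < δ ⇒ |(4z + 1)/(z + 9) − (1/2)| < ε.
Combining over a common denominator, (4z + 1)/(z + 9) − (1/2) = [(4z + 1)·10 − 5·(z + 9)] / [10·(z + 9)] = 35(z − 1) / (10(z + 9)).
So |(4z + 1)/(z + 9) − (1/2)| = 35|z − 1| / (10·|z + 9|).
Require δ ≤ 5, so |z + 9| ≥ |10| − |z − 1| > 10 − 5 = 5.
Hence |(4z + 1)/(z + 9) − (1/2)| < 35|z − 1|/(10·5) = (7/10)|z − 1|, which is < ε once |z − 1| < (10/7)ε.
Take δ = min(5, (10/7)ε). Then 0 < |z − 1| < δ forces both bounds, so |(4z + 1)/(z + 9) − (1/2)| < ε.

δ = min(5, (10/7)ε)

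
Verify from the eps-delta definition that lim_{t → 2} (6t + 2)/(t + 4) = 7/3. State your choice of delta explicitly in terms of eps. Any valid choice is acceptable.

Let eps > 0. We want delta > 0 with 0 < |t − 2| < delta ⇒ |(6t + 2)/(t + 4) − (7/3)| < eps.
Combining over a common denominator, (6t + 2)/(t + 4) − (7/3) = [(6t + 2)·6 − 14·(t + 4)] / [6·(t + 4)] = 22(t − 2) / (6(t + 4)).
So |(6t + 2)/(t + 4) − (7/3)| = 22|t − 2| / (6·|t + 4|).
Require delta ≤ 3, so |t + 4| ≥ |6| − |t − 2| > 6 − 3 = 3.
Hence |(6t + 2)/(t + 4) − (7/3)| < 22|t − 2|/(6·3) = (11/9)|t − 2|, which is < eps once |t − 2| < (9/11)eps.
Take delta = min(3, (9/11)eps). Then 0 < |t − 2| < delta forces both bounds, so |(6t + 2)/(t + 4) − (7/3)| < eps.

delta = min(3, (9/11)eps)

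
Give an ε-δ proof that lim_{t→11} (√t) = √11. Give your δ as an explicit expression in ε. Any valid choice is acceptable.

δ = min(11, √11·ε)

Fix ε > 0. We want δ > 0 such that 0 < |t − 11| < δ implies |√t − √11| < ε.
Multiplying by the conjugate, |√t − √11| = |t − 11|/(√t + √11).
Restrict δ ≤ 11 so that |t − 11| < 11 forces t > 0, and then √t + √11 > √11.
Hence |√t − √11| < |t − 11|/√11, which is < ε once |t − 11| < √11·ε.
Take δ = min(11, √11·ε). If 0 < |t − 11| < δ then t > 0 and |√t − √11| < |t − 11|/√11 < ε.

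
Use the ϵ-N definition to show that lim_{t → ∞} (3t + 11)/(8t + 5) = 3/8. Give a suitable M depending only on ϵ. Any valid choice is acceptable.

M = (73/64)/ϵ

Let ϵ > 0. We seek M > 0 such that t > M implies |(3t + 11)/(8t + 5) − (3/8)| < ϵ.
(3t + 11)/(8t + 5) − (3/8) = (8(3t + 11) − 3(8t + 5)) / (8(8t + 5)) = 73/(8(8t + 5)).
For t > 0 we have 8t + 5 > 8t, so |(3t + 11)/(8t + 5) − (3/8)| = 73/(8(8t + 5)) < 73/(8·8t) = (73/64)/t.
Thus |(3t + 11)/(8t + 5) − (3/8)| < ϵ whenever t > (73/64)/ϵ.
Take M = (73/64)/ϵ. If t > M then |(3t + 11)/(8t + 5) − (3/8)| < (73/64)/t < ϵ.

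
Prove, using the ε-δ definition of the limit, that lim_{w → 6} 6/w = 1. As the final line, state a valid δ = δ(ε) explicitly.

Let ε > 0 be given. We seek δ > 0 such that 0 < |w − 6| < δ implies |6/w − 1| < ε.
|6/w − 1| = 6·|6 − w|/(6·|w|) = 6|w − 6|/(6|w|).
Restrict δ ≤ 3. Then |w − 6| < 3 gives |w| > 3, so 6|w| > 18.
Then |6/w − 1| < 6|w − 6|/18, which is < ε when |w − 6| < 3ε.
Take δ = min(3, 3ε). Then 0 < |w − 6| < δ gives both |w − 6| < 3 and |w − 6| < 3ε, so |6/w − 1| < ε.

δ = min(3, 3ε)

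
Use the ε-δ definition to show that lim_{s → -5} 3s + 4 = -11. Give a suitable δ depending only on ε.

Let ε > 0 be given. We need δ > 0 so that 0 < |s + 5| < δ implies |(3s + 4) + 11| < ε.
Since (3s + 4) + 11 = 3(s + 5), we have |(3s + 4) + 11| = 3|s + 5|.
Thus it suffices that |s + 5| < ε/3.
Choosing δ = ε/3 gives |(3s + 4) + 11| = 3|s + 5| < ε whenever |s + 5| < δ.

δ = ε/3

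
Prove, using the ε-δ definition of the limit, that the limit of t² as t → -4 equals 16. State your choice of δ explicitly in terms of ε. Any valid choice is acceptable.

Suppose ε > 0. We seek δ > 0 with 0 < |t + 4| < δ ⇒ |t² − 16| < ε.
Factor: t² − 16 = (t + 4)(t - 4), so |t² − 16| = |t + 4|·|t - 4|.
Restrict δ ≤ 1. Then |t + 4| < 1 gives |t| < 5, so by the triangle inequality |t - 4| ≤ 5 + 4 = 9.
Hence |t² − 16| ≤ 9|t + 4|, which is < ε once |t + 4| < ε/9.
Take δ = min(1, ε/9). If 0 < |t + 4| < δ then both bounds hold and |t² − 16| ≤ 9|t + 4| < 9·(ε/9) = ε.

δ = min(1, ε/9)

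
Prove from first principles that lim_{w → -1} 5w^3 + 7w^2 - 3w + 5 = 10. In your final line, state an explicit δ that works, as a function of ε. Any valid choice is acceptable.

Suppose ε > 0. We want δ > 0 such that 0 < |w + 1| < δ implies |(5w^3 + 7w^2 - 3w + 5) − 10| < ε.
(5w^3 + 7w^2 - 3w + 5) − 10 = 5w^3 + 7w^2 - 3w - 5 = (w + 1)(5w^2 + 2w - 5).
So |(5w^3 + 7w^2 - 3w + 5) − 10| = |w + 1|·|5w^2 + 2w - 5|.
Assume first that |w + 1| < 1, so |w| < 2. Then |5w^2 + 2w - 5| ≤ 5·2^2 + 2·2 + 5 = 29.
Hence |(5w^3 + 7w^2 - 3w + 5) − 10| ≤ 29|w + 1| < ε provided |w + 1| < ε/29.
Take δ = min(1, ε/29). Then 0 < |w + 1| < δ gives both |w + 1| < 1 and |w + 1| < ε/29, so |(5w^3 + 7w^2 - 3w + 5) − 10| < ε.

δ = min(1, ε/29)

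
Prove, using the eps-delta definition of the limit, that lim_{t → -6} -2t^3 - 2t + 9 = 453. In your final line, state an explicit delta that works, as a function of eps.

delta = min(1, eps/256)

Fix eps > 0. We want delta > 0 such that 0 < |t + 6| < delta implies |(-2t^3 - 2t + 9) − 453| < eps.
(-2t^3 - 2t + 9) − 453 = -2t^3 - 2t - 444 = (t + 6)(-2t^2 + 12t - 74).
So |(-2t^3 - 2t + 9) − 453| = |t + 6|·|-2t^2 + 12t - 74|.
Assume first that |t + 6| < 1, so |t| < 7. Then |-2t^2 + 12t - 74| ≤ 2·7^2 + 12·7 + 74 = 256.
Hence |(-2t^3 - 2t + 9) − 453| ≤ 256|t + 6| < eps provided |t + 6| < eps/256.
Take delta = min(1, eps/256). Then 0 < |t + 6| < delta gives both |t + 6| < 1 and |t + 6| < eps/256, so |(-2t^3 - 2t + 9) − 453| < eps.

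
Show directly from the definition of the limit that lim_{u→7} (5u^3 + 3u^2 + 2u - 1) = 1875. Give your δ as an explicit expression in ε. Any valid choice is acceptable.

δ = min(1, ε/892)

Suppose ε > 0. We want δ > 0 such that 0 < |u − 7| < δ implies |(5u^3 + 3u^2 + 2u - 1) − 1875| < ε.
(5u^3 + 3u^2 + 2u - 1) − 1875 = 5u^3 + 3u^2 + 2u - 1876 = (u − 7)(5u^2 + 38u + 268).
So |(5u^3 + 3u^2 + 2u - 1) − 1875| = |u − 7|·|5u^2 + 38u + 268|.
Assume first that |u − 7| < 1, so |u| < 8. Then |5u^2 + 38u + 268| ≤ 5·8^2 + 38·8 + 268 = 892.
Hence |(5u^3 + 3u^2 + 2u - 1) − 1875| ≤ 892|u − 7| < ε provided |u − 7| < ε/892.
Choosing δ = min(1, ε/892) ensures both conditions, hence |(5u^3 + 3u^2 + 2u - 1) − 1875| < ε.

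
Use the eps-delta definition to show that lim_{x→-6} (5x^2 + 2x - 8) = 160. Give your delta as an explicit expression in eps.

delta = min(1, eps/63)

Let eps > 0 be given. We want delta > 0 such that 0 < |x + 6| < delta implies |(5x^2 + 2x - 8) − 160| < eps.
(5x^2 + 2x - 8) − 160 = 5x^2 + 2x - 168 = (x + 6)(5x - 28).
So |(5x^2 + 2x - 8) − 160| = |x + 6|·|5x - 28|.
Require delta ≤ 1. Then |x + 6| < 1 gives |x| < 7, and by the triangle inequality |5x - 28| ≤ 5·7 + 28 = 63.
Hence |(5x^2 + 2x - 8) − 160| ≤ 63|x + 6| < eps provided |x + 6| < eps/63.
Take delta = min(1, eps/63). Then 0 < |x + 6| < delta gives both |x + 6| < 1 and |x + 6| < eps/63, so |(5x^2 + 2x - 8) − 160| < eps.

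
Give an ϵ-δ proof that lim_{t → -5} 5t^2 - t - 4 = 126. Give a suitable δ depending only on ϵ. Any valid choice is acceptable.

δ = min(1, ϵ/56)

Fix ϵ > 0. We want δ > 0 such that 0 < |t + 5| < δ implies |(5t^2 - t - 4) − 126| < ϵ.
(5t^2 - t - 4) − 126 = 5t^2 - t - 130 = (t + 5)(5t - 26).
So |(5t^2 - t - 4) − 126| = |t + 5|·|5t - 26|.
Require δ ≤ 1. Then |t + 5| < 1 gives |t| < 6, and by the triangle inequality |5t - 26| ≤ 5·6 + 26 = 56.
Hence |(5t^2 - t - 4) − 126| ≤ 56|t + 5| < ϵ provided |t + 5| < ϵ/56.
Take δ = min(1, ϵ/56). Then 0 < |t + 5| < δ gives both |t + 5| < 1 and |t + 5| < ϵ/56, so |(5t^2 - t - 4) − 126| < ϵ.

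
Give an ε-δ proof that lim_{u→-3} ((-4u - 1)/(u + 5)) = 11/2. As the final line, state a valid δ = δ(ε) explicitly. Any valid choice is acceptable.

Let ε > 0. We want δ > 0 with 0 < |u + 3| < δ ⇒ |(-4u - 1)/(u + 5) − (11/2)| < ε.
Combining over a common denominator, (-4u - 1)/(u + 5) − (11/2) = [(-4u - 1)·2 − 11·(u + 5)] / [2·(u + 5)] = -19(u + 3) / (2(u + 5)).
So |(-4u - 1)/(u + 5) − (11/2)| = 19|u + 3| / (2·|u + 5|).
Restrict δ ≤ 1. Then |u + 3| < 1 gives |u + 5| = |(u + 3) + 2| ≥ 2 − 1 = 1.
Hence |(-4u - 1)/(u + 5) − (11/2)| < 19|u + 3|/(2·1) = (19/2)|u + 3|, which is < ε once |u + 3| < (2/19)ε.
Take δ = min(1, (2/19)ε). Then 0 < |u + 3| < δ forces both bounds, so |(-4u - 1)/(u + 5) − (11/2)| < ε.

δ = min(1, (2/19)ε)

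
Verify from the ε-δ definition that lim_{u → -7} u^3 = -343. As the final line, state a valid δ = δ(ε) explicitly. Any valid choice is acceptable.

δ = min(1, ε/169)

Let ε > 0 be given. We seek δ > 0 with 0 < |u + 7| < δ ⇒ |u^3 + 343| < ε.
Factor: u^3 + 343 = (u + 7)(u^2 - 7u + 49), so |u^3 + 343| = |u + 7|·|u^2 - 7u + 49|.
Impose δ ≤ 1 so that |u| < 8; then |u^2 - 7u + 49| ≤ 169.
Hence |u^3 + 343| ≤ 169|u + 7|, which is < ε once |u + 7| < ε/169.
Take δ = min(1, ε/169). If 0 < |u + 7| < δ then both bounds hold and |u^3 + 343| ≤ 169|u + 7| < 169·(ε/169) = ε.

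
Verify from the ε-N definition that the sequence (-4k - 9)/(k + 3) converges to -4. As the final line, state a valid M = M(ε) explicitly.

Fix ε > 0. For k ≥ 1, |(-4k - 9)/(k + 3) + 4| = |3|/((k + 3)) = 3/((k + 3)).
Since k + 3 ≥ k for k ≥ 1, this is ≤ 3/(k) = 3/k.
So |(-4k - 9)/(k + 3) + 4| < ε whenever k > 3/ε.
Take M = 3/ε. If k > M then |(-4k - 9)/(k + 3) + 4| ≤ 3/k < ε.

M = 3/ε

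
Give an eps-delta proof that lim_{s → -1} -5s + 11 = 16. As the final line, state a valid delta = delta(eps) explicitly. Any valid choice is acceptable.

delta = eps/5

Let eps > 0. We need delta > 0 so that 0 < |s + 1| < delta implies |(-5s + 11) − 16| < eps.
Since (-5s + 11) − 16 = -5(s + 1), we have |(-5s + 11) − 16| = 5|s + 1|.
Thus it suffices that |s + 1| < eps/5.
Choosing delta = eps/5 gives |(-5s + 11) − 16| = 5|s + 1| < eps whenever |s + 1| < delta.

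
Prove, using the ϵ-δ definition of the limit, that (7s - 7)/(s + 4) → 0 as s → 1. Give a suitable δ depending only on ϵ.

Fix ϵ > 0. We want δ > 0 with 0 < |s − 1| < δ ⇒ |(7s - 7)/(s + 4) − 0| < ϵ.
Combining over a common denominator, (7s - 7)/(s + 4) − 0 = [(7s - 7)·5 − 0·(s + 4)] / [5·(s + 4)] = 35(s − 1) / (5(s + 4)).
So |(7s - 7)/(s + 4) − 0| = 35|s − 1| / (5·|s + 4|).
Restrict δ ≤ 5/2. Then |s − 1| < 5/2 gives |s + 4| = |(s − 1) + 5| ≥ 5 − 5/2 = 5/2.
Hence |(7s - 7)/(s + 4) − 0| < 35|s − 1|/(5·(5/2)) = (14/5)|s − 1|, which is < ϵ once |s − 1| < (5/14)ϵ.
Take δ = min(5/2, (5/14)ϵ). Then 0 < |s − 1| < δ forces both bounds, so |(7s - 7)/(s + 4) − 0| < ϵ.

δ = min(5/2, (5/14)ϵ)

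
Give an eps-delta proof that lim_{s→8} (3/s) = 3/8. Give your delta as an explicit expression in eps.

Suppose eps > 0. We seek delta > 0 such that 0 < |s − 8| < delta implies |3/s − (3/8)| < eps.
|3/s − (3/8)| = 3·|8 − s|/(8·|s|) = 3|s − 8|/(8|s|).
Require delta ≤ 4 so that |s| > 8 − 4 = 4, hence 8|s| > 32.
Then |3/s − (3/8)| < 3|s − 8|/32, which is < eps when |s − 8| < (32/3)eps.
Take delta = min(4, (32/3)eps). Then 0 < |s − 8| < delta gives both |s − 8| < 4 and |s − 8| < (32/3)eps, so |3/s − (3/8)| < eps.

delta = min(4, (32/3)eps)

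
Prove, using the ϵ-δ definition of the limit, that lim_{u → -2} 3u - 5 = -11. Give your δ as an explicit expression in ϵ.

Suppose ϵ > 0. We need δ > 0 so that 0 < |u + 2| < δ implies |(3u - 5) + 11| < ϵ.
Since (3u - 5) + 11 = 3(u + 2), we have |(3u - 5) + 11| = 3|u + 2|.
Thus it suffices that |u + 2| < ϵ/3.
Choosing δ = ϵ/3 gives |(3u - 5) + 11| = 3|u + 2| < ϵ whenever |u + 2| < δ.

δ = ϵ/3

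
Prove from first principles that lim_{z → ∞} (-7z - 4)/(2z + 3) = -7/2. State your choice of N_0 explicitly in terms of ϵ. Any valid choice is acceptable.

Suppose ϵ > 0. We seek N_0 > 0 such that z > N_0 implies |(-7z - 4)/(2z + 3) + 7/2| < ϵ.
(-7z - 4)/(2z + 3) + 7/2 = (2(-7z - 4) − (-7)(2z + 3)) / (2(2z + 3)) = 13/(2(2z + 3)).
For z > 0 we have 2z + 3 > 2z, so |(-7z - 4)/(2z + 3) + 7/2| = 13/(2(2z + 3)) < 13/(2·2z) = (13/4)/z.
Thus |(-7z - 4)/(2z + 3) + 7/2| < ϵ whenever z > (13/4)/ϵ.
Take N_0 = (13/4)/ϵ. If z > N_0 then |(-7z - 4)/(2z + 3) + 7/2| < (13/4)/z < ϵ.

N_0 = (13/4)/ϵ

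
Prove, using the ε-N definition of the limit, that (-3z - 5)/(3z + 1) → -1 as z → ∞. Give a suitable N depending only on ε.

Suppose ε > 0. We seek N > 0 such that z > N implies |(-3z - 5)/(3z + 1) + 1| < ε.
(-3z - 5)/(3z + 1) + 1 = (3(-3z - 5) − (-3)(3z + 1)) / (3(3z + 1)) = -12/(3(3z + 1)).
For z > 0 we have 3z + 1 > 3z, so |(-3z - 5)/(3z + 1) + 1| = 12/(3(3z + 1)) < 12/(3·3z) = (4/3)/z.
Thus |(-3z - 5)/(3z + 1) + 1| < ε whenever z > (4/3)/ε.
Take N = (4/3)/ε. If z > N then |(-3z - 5)/(3z + 1) + 1| < (4/3)/z < ε.

N = (4/3)/ε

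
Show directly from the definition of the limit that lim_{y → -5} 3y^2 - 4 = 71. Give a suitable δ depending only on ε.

δ = min(1, ε/33)

Let ε > 0. We want δ > 0 such that 0 < |y + 5| < δ implies |(3y^2 - 4) − 71| < ε.
(3y^2 - 4) − 71 = 3y^2 - 75 = (y + 5)(3y - 15).
So |(3y^2 - 4) − 71| = |y + 5|·|3y - 15|.
Assume first that |y + 5| < 1, so |y| < 6. Then |3y - 15| ≤ 3·6 + 15 = 33.
Hence |(3y^2 - 4) − 71| ≤ 33|y + 5| < ε provided |y + 5| < ε/33.
Choosing δ = min(1, ε/33) ensures both conditions, hence |(3y^2 - 4) − 71| < ε.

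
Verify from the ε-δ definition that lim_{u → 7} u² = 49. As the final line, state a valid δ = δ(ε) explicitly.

Suppose ε > 0. We seek δ > 0 with 0 < |u − 7| < δ ⇒ |u² − 49| < ε.
Factor: u² − 49 = (u − 7)(u + 7), so |u² − 49| = |u − 7|·|u + 7|.
Restrict δ ≤ 1. Then |u − 7| < 1 gives |u| < 8, so by the triangle inequality |u + 7| ≤ 8 + 7 = 15.
Hence |u² − 49| ≤ 15|u − 7|, which is < ε once |u − 7| < ε/15.
Take δ = min(1, ε/15). If 0 < |u − 7| < δ then both bounds hold and |u² − 49| ≤ 15|u − 7| < 15·(ε/15) = ε.

δ = min(1, ε/15)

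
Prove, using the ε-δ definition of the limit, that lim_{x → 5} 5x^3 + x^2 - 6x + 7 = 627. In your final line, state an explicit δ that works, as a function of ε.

δ = min(1, ε/460)

Let ε > 0 be given. We want δ > 0 such that 0 < |x − 5| < δ implies |(5x^3 + x^2 - 6x + 7) − 627| < ε.
(5x^3 + x^2 - 6x + 7) − 627 = 5x^3 + x^2 - 6x - 620 = (x − 5)(5x^2 + 26x + 124).
So |(5x^3 + x^2 - 6x + 7) − 627| = |x − 5|·|5x^2 + 26x + 124|.
Require δ ≤ 1. Then |x − 5| < 1 gives |x| < 6, and by the triangle inequality |5x^2 + 26x + 124| ≤ 5·6^2 + 26·6 + 124 = 460.
Hence |(5x^3 + x^2 - 6x + 7) − 627| ≤ 460|x − 5| < ε provided |x − 5| < ε/460.
Take δ = min(1, ε/460). Then 0 < |x − 5| < δ gives both |x − 5| < 1 and |x − 5| < ε/460, so |(5x^3 + x^2 - 6x + 7) − 627| < ε.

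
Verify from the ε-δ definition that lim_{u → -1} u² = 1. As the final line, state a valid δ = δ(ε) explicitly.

Fix ε > 0. We seek δ > 0 with 0 < |u + 1| < δ ⇒ |u² − 1| < ε.
Factor: u² − 1 = (u + 1)(u - 1), so |u² − 1| = |u + 1|·|u - 1|.
Impose δ ≤ 2 so that |u| < 3; then |u - 1| ≤ 4.
Hence |u² − 1| ≤ 4|u + 1|, which is < ε once |u + 1| < ε/4.
Take δ = min(2, ε/4). If 0 < |u + 1| < δ then both bounds hold and |u² − 1| ≤ 4|u + 1| < 4·(ε/4) = ε.

δ = min(2, ε/4)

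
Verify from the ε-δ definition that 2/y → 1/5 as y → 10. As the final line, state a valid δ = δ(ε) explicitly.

δ = min(5, 25ε)

Fix ε > 0. We seek δ > 0 such that 0 < |y − 10| < δ implies |2/y − (1/5)| < ε.
|2/y − (1/5)| = 2·|10 − y|/(10·|y|) = 2|y − 10|/(10|y|).
Require δ ≤ 5 so that |y| > 10 − 5 = 5, hence 10|y| > 50.
Then |2/y − (1/5)| < 2|y − 10|/50, which is < ε when |y − 10| < 25ε.
Take δ = min(5, 25ε). Then 0 < |y − 10| < δ gives both |y − 10| < 5 and |y − 10| < 25ε, so |2/y − (1/5)| < ε.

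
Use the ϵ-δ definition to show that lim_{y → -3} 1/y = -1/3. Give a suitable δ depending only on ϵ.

δ = min(3/2, (9/2)ϵ)

Fix ϵ > 0. We seek δ > 0 such that 0 < |y + 3| < δ implies |1/y + 1/3| < ϵ.
|1/y + 1/3| = |-3 − y|/(3·|y|) = |y + 3|/(3|y|).
Require δ ≤ 3/2 so that |y| > 3 − 3/2 = 3/2, hence 3|y| > 9/2.
Then |1/y + 1/3| < |y + 3|/(9/2), which is < ϵ when |y + 3| < (9/2)ϵ.
Take δ = min(3/2, (9/2)ϵ). Then 0 < |y + 3| < δ gives both |y + 3| < 3/2 and |y + 3| < (9/2)ϵ, so |1/y + 1/3| < ϵ.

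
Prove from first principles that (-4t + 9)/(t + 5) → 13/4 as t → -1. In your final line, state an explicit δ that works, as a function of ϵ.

δ = min(2, (8/29)ϵ)

Fix ϵ > 0. We want δ > 0 with 0 < |t + 1| < δ ⇒ |(-4t + 9)/(t + 5) − (13/4)| < ϵ.
Combining over a common denominator, (-4t + 9)/(t + 5) − (13/4) = [(-4t + 9)·4 − 13·(t + 5)] / [4·(t + 5)] = -29(t + 1) / (4(t + 5)).
So |(-4t + 9)/(t + 5) − (13/4)| = 29|t + 1| / (4·|t + 5|).
Require δ ≤ 2, so |t + 5| ≥ |4| − |t + 1| > 4 − 2 = 2.
Hence |(-4t + 9)/(t + 5) − (13/4)| < 29|t + 1|/(4·2) = (29/8)|t + 1|, which is < ϵ once |t + 1| < (8/29)ϵ.
Take δ = min(2, (8/29)ϵ). Then 0 < |t + 1| < δ forces both bounds, so |(-4t + 9)/(t + 5) − (13/4)| < ϵ.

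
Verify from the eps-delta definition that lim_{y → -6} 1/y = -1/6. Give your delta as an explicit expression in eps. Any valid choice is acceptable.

Let eps > 0. We seek delta > 0 such that 0 < |y + 6| < delta implies |1/y + 1/6| < eps.
|1/y + 1/6| = |-6 − y|/(6·|y|) = |y + 6|/(6|y|).
Require delta ≤ 3 so that |y| > 6 − 3 = 3, hence 6|y| > 18.
Then |1/y + 1/6| < |y + 6|/18, which is < eps when |y + 6| < 18eps.
Take delta = min(3, 18eps). Then 0 < |y + 6| < delta gives both |y + 6| < 3 and |y + 6| < 18eps, so |1/y + 1/6| < eps.

delta = min(3, 18eps)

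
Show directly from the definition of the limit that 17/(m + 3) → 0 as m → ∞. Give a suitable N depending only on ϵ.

Suppose ϵ > 0. For m ≥ 1, |17/(m + 3) − 0| = 17/(m + 3) ≤ 17/m.
We need 17/m < ϵ, i.e. m > 17/ϵ.
Take N = 17/ϵ. If m > N then |17/(m + 3)| ≤ 17/m < ϵ.

N = 17/ϵ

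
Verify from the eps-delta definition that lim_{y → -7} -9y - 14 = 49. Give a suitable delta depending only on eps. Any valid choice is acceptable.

delta = eps/9

Fix eps > 0. We need delta > 0 so that 0 < |y + 7| < delta implies |(-9y - 14) − 49| < eps.
|(-9y - 14) − 49| = |-9y - 63| = 9|y + 7|.
So 9|y + 7| < eps exactly when |y + 7| < eps/9.
Take delta = eps/9. If 0 < |y + 7| < delta then |(-9y - 14) − 49| = 9|y + 7| < 9·(eps/9) = eps.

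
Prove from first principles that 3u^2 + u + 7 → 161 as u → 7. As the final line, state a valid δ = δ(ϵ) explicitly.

Suppose ϵ > 0. We want δ > 0 such that 0 < |u − 7| < δ implies |(3u^2 + u + 7) − 161| < ϵ.
(3u^2 + u + 7) − 161 = 3u^2 + u - 154 = (u − 7)(3u + 22).
So |(3u^2 + u + 7) − 161| = |u − 7|·|3u + 22|.
Assume first that |u − 7| < 1, so |u| < 8. Then |3u + 22| ≤ 3·8 + 22 = 46.
Hence |(3u^2 + u + 7) − 161| ≤ 46|u − 7| < ϵ provided |u − 7| < ϵ/46.
Take δ = min(1, ϵ/46). Then 0 < |u − 7| < δ gives both |u − 7| < 1 and |u − 7| < ϵ/46, so |(3u^2 + u + 7) − 161| < ϵ.

δ = min(1, ϵ/46)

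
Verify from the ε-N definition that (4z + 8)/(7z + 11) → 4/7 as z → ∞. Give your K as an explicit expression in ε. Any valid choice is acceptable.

Let ε > 0. We seek K > 0 such that z > K implies |(4z + 8)/(7z + 11) − (4/7)| < ε.
(4z + 8)/(7z + 11) − (4/7) = (7(4z + 8) − 4(7z + 11)) / (7(7z + 11)) = 12/(7(7z + 11)).
For z > 0 we have 7z + 11 > 7z, so |(4z + 8)/(7z + 11) − (4/7)| = 12/(7(7z + 11)) < 12/(7·7z) = (12/49)/z.
Thus |(4z + 8)/(7z + 11) − (4/7)| < ε whenever z > (12/49)/ε.
Take K = (12/49)/ε. If z > K then |(4z + 8)/(7z + 11) − (4/7)| < (12/49)/z < ε.

K = (12/49)/ε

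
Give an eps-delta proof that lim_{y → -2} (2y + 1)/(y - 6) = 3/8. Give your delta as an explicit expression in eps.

delta = min(4, (32/13)eps)

Let eps > 0. We want delta > 0 with 0 < |y + 2| < delta ⇒ |(2y + 1)/(y - 6) − (3/8)| < eps.
Combining over a common denominator, (2y + 1)/(y - 6) − (3/8) = [(2y + 1)·(-8) − (-3)·(y - 6)] / [(-8)·(y - 6)] = -13(y + 2) / ((-8)(y - 6)).
So |(2y + 1)/(y - 6) − (3/8)| = 13|y + 2| / (8·|y − 6|).
Restrict delta ≤ 4. Then |y + 2| < 4 gives |y − 6| = |(y + 2) + (-8)| ≥ 8 − 4 = 4.
Hence |(2y + 1)/(y - 6) − (3/8)| < 13|y + 2|/(8·4) = (13/32)|y + 2|, which is < eps once |y + 2| < (32/13)eps.
Take delta = min(4, (32/13)eps). Then 0 < |y + 2| < delta forces both bounds, so |(2y + 1)/(y - 6) − (3/8)| < eps.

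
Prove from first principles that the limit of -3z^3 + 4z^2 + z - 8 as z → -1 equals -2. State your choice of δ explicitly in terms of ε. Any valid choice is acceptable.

δ = min(1, ε/32)

Fix ε > 0. We want δ > 0 such that 0 < |z + 1| < δ implies |(-3z^3 + 4z^2 + z - 8) + 2| < ε.
(-3z^3 + 4z^2 + z - 8) + 2 = -3z^3 + 4z^2 + z - 6 = (z + 1)(-3z^2 + 7z - 6).
So |(-3z^3 + 4z^2 + z - 8) + 2| = |z + 1|·|-3z^2 + 7z - 6|.
Require δ ≤ 1. Then |z + 1| < 1 gives |z| < 2, and by the triangle inequality |-3z^2 + 7z - 6| ≤ 3·2^2 + 7·2 + 6 = 32.
Hence |(-3z^3 + 4z^2 + z - 8) + 2| ≤ 32|z + 1| < ε provided |z + 1| < ε/32.
Take δ = min(1, ε/32). Then 0 < |z + 1| < δ gives both |z + 1| < 1 and |z + 1| < ε/32, so |(-3z^3 + 4z^2 + z - 8) + 2| < ε.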